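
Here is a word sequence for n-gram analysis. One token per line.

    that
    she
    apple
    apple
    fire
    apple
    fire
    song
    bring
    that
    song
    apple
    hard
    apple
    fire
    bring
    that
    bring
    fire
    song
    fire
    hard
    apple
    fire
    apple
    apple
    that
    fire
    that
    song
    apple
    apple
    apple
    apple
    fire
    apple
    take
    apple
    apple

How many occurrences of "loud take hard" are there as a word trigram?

0

Scanning the 37 overlapping trigram windows for "loud take hard":
  (none found)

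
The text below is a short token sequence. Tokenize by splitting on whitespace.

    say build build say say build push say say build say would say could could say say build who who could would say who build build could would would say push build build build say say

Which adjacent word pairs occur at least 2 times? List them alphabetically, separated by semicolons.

Bigram counts meeting the condition (at least 2 times):
  build build: 4
  build say: 3
  could would: 2
  say build: 4
  say say: 4
  would say: 3

build build; build say; could would; say build; say say; would say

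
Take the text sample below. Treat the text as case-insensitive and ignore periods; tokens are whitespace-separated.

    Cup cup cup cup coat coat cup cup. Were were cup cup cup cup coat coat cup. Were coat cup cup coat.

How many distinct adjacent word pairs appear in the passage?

22 tokens → 21 bigram windows in total.
Repeated bigrams (each contributes count−1 duplicates):
  cup cup: 8
  coat cup: 3
  cup coat: 3
  coat coat: 2
  cup were: 2
13 duplicate windows → 21 − 13 = 8 distinct.

8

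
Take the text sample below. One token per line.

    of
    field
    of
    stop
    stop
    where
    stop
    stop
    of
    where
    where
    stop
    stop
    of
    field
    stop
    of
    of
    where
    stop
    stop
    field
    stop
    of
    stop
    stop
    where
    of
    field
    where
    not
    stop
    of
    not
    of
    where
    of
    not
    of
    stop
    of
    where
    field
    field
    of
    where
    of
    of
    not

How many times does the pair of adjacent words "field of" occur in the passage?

Scanning the 48 overlapping bigram windows for "field of":
  position 2–3: field of
  position 44–45: field of

2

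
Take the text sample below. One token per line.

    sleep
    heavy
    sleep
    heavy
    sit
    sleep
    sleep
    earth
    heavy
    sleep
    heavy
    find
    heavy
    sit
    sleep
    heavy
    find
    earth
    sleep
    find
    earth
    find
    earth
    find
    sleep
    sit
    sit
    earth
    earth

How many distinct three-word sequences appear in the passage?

23

29 tokens → 27 trigram windows in total.
Repeated trigrams (each contributes count−1 duplicates):
  find earth find: 2
  heavy sit sleep: 2
  heavy sleep heavy: 2
  sleep heavy find: 2
4 duplicate windows → 27 − 4 = 23 distinct.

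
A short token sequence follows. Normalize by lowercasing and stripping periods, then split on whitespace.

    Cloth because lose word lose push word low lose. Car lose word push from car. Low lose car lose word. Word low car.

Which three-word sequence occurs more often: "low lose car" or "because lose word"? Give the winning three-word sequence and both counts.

"low lose car": 2 occurrences
"because lose word": 1 occurrence

"low lose car" (2 vs 1)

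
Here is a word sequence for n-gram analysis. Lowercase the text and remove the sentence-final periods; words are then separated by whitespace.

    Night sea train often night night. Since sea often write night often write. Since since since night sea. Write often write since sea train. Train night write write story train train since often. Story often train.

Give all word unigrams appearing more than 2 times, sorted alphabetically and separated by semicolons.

Unigram counts meeting the condition (more than 2 times):
  night: 6
  often: 6
  sea: 4
  since: 6
  train: 6
  write: 6

night; often; sea; since; train; write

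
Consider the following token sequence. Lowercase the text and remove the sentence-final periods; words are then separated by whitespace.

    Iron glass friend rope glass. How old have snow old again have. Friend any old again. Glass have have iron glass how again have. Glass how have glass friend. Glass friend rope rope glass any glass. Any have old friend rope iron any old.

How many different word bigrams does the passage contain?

44 tokens → 43 bigram windows in total.
Repeated bigrams (each contributes count−1 duplicates):
  friend rope: 3
  glass friend: 3
  glass how: 3
  again have: 2
  any old: 2
  glass any: 2
  have glass: 2
  iron glass: 2
  … (2 more repeated)
13 duplicate windows → 43 − 13 = 30 distinct.

30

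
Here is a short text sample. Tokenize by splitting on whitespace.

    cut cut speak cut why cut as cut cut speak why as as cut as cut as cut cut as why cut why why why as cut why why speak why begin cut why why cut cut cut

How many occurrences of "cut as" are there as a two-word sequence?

Scanning the 37 overlapping bigram windows for "cut as":
  position 6–7: cut as
  position 14–15: cut as
  position 16–17: cut as
  position 19–20: cut as

4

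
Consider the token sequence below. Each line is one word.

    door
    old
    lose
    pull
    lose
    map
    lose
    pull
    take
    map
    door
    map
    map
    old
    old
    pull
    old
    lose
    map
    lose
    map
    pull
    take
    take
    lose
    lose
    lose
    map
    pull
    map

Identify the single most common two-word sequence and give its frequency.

Bigram frequencies (highest first):
  lose map: 4
  old lose: 2
  lose pull: 2
  map lose: 2
  pull take: 2
  map pull: 2
  … (14 more, each ≤ 2)

"lose map", 4 times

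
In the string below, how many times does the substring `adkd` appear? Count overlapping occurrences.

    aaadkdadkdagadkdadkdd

4

Sliding a length-4 window over the 21 characters (18 positions):
  position 3–6: adkd
  position 7–10: adkd
  position 13–16: adkd
  position 17–20: adkd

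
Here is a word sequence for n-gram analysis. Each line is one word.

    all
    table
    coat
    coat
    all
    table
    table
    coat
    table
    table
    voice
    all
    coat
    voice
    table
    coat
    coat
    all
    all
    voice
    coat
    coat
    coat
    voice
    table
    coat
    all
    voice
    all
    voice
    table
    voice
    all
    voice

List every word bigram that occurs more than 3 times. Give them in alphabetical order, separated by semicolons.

Bigram counts meeting the condition (more than 3 times):
  all voice: 4
  coat coat: 4
  table coat: 4

all voice; coat coat; table coat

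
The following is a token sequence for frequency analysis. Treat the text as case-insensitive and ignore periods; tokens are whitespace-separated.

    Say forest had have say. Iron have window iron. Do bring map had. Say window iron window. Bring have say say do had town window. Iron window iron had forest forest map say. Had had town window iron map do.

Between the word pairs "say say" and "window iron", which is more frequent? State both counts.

"say say": 1 occurrence
"window iron": 5 occurrences

"window iron" (5 vs 1)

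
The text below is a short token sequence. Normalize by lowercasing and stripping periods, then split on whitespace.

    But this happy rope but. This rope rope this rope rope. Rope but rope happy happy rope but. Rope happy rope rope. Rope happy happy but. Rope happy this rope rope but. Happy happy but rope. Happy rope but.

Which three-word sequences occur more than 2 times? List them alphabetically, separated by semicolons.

but rope happy; happy rope but; this rope rope

Trigram counts meeting the condition (more than 2 times):
  but rope happy: 4
  happy rope but: 3
  this rope rope: 3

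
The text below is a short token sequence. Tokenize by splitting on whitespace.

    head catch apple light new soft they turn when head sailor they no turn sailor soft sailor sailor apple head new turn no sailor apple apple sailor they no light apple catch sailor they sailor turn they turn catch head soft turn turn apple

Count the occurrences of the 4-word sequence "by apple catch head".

Scanning the 41 overlapping 4-gram windows for "by apple catch head":
  (none found)

0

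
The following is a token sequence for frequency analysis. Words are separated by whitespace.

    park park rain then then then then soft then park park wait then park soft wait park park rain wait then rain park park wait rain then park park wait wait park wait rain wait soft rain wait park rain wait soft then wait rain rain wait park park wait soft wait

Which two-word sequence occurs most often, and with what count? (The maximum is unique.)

"park park", 6 times

Bigram frequencies (highest first):
  park park: 6
  park wait: 5
  rain wait: 5
  wait park: 4
  park rain: 3
  then then: 3
  … (15 more, each ≤ 3)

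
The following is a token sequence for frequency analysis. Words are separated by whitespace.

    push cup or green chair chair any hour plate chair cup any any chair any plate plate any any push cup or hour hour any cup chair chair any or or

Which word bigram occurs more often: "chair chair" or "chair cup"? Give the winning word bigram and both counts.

"chair chair": 2 occurrences
"chair cup": 1 occurrence

"chair chair" (2 vs 1)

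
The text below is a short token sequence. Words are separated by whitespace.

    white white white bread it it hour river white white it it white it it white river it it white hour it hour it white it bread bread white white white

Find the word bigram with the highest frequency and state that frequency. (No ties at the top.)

Bigram frequencies (highest first):
  white white: 5
  it it: 4
  it white: 4
  white it: 3
  it hour: 2
  hour it: 2
  … (10 more, each ≤ 1)

"white white", 5 times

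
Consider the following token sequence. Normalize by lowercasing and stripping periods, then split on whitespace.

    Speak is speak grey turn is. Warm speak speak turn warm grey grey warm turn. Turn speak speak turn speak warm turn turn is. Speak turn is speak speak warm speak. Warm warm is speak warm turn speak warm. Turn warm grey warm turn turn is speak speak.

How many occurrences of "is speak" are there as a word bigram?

Scanning the 47 overlapping bigram windows for "is speak":
  position 2–3: is speak
  position 24–25: is speak
  position 27–28: is speak
  position 34–35: is speak
  position 46–47: is speak

5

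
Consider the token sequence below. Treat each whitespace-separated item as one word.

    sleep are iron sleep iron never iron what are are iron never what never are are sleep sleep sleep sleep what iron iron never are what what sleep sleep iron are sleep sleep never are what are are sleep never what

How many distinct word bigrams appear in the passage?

41 tokens → 40 bigram windows in total.
Repeated bigrams (each contributes count−1 duplicates):
  sleep sleep: 5
  are are: 3
  are sleep: 3
  iron never: 3
  never are: 3
  are iron: 2
  are what: 2
  never what: 2
  … (3 more repeated)
18 duplicate windows → 40 − 18 = 22 distinct.

22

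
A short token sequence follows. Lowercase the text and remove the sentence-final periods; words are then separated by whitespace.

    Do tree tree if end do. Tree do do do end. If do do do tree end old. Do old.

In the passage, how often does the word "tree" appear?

Scanning the 20 tokens for "tree":
  position 2: tree
  position 3: tree
  position 7: tree
  position 16: tree

4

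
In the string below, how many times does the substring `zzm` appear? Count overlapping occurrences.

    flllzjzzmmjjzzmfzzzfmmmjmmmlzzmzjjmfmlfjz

Sliding a length-3 window over the 41 characters (39 positions):
  position 7–9: zzm
  position 13–15: zzm
  position 29–31: zzm

3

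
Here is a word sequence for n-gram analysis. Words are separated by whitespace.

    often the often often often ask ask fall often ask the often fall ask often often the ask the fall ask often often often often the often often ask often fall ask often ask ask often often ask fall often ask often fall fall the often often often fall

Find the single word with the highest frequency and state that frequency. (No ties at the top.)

"often", 23 times

Unigram frequencies (highest first):
  often: 23
  ask: 12
  fall: 8
  the: 6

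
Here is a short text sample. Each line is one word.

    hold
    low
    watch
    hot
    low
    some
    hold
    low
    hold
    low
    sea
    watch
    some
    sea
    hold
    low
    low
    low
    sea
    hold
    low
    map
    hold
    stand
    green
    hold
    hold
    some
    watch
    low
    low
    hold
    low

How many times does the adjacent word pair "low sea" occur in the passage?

2

Scanning the 32 overlapping bigram windows for "low sea":
  position 10–11: low sea
  position 18–19: low sea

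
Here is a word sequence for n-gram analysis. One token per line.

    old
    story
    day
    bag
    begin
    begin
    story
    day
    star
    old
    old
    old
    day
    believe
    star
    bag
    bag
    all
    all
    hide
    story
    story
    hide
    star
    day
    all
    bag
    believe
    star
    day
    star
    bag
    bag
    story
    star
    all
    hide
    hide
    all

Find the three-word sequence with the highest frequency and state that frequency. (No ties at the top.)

Trigram frequencies (highest first):
  star bag bag: 2
  old story day: 1
  story day bag: 1
  day bag begin: 1
  bag begin begin: 1
  begin begin story: 1
  … (30 more, each ≤ 1)

"star bag bag", 2 times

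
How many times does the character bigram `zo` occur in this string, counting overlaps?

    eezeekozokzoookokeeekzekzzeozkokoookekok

Sliding a length-2 window over the 40 characters (39 positions):
  position 8–9: zo
  position 11–12: zo

2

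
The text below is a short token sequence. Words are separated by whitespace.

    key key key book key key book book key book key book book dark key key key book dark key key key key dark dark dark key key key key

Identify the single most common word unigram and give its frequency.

Unigram frequencies (highest first):
  key: 18
  book: 7
  dark: 5

"key", 18 times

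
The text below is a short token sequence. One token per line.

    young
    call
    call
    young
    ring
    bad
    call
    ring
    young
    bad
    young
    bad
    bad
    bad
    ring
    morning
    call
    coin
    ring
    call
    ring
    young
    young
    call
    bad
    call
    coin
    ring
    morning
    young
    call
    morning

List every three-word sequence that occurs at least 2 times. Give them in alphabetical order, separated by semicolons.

call coin ring; call ring young

Trigram counts meeting the condition (at least 2 times):
  call coin ring: 2
  call ring young: 2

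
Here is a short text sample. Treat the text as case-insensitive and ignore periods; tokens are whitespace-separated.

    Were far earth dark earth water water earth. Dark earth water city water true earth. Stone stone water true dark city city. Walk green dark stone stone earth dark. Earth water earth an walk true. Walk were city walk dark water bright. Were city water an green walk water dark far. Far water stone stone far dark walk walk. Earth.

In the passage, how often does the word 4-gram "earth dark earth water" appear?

3

Scanning the 57 overlapping 4-gram windows for "earth dark earth water":
  position 3–6: earth dark earth water
  position 8–11: earth dark earth water
  position 28–31: earth dark earth water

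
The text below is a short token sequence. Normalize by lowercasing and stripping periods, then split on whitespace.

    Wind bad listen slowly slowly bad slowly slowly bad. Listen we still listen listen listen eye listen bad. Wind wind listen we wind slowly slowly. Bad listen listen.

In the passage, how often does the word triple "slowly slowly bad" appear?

3

Scanning the 26 overlapping trigram windows for "slowly slowly bad":
  position 4–6: slowly slowly bad
  position 7–9: slowly slowly bad
  position 24–26: slowly slowly bad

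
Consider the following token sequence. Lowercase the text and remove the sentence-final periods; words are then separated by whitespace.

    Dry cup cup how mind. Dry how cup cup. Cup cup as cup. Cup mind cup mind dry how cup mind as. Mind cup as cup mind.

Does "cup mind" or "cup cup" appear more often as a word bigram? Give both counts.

"cup cup" (5 vs 4)

"cup mind": 4 occurrences
"cup cup": 5 occurrences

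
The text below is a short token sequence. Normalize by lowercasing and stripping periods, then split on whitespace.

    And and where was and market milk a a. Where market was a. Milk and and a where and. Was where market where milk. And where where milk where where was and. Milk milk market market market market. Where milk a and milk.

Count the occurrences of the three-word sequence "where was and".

2

Scanning the 41 overlapping trigram windows for "where was and":
  position 3–5: where was and
  position 30–32: where was and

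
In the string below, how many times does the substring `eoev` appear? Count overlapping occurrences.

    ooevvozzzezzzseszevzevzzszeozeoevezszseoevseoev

Sliding a length-4 window over the 47 characters (44 positions):
  position 30–33: eoev
  position 39–42: eoev
  position 44–47: eoev

3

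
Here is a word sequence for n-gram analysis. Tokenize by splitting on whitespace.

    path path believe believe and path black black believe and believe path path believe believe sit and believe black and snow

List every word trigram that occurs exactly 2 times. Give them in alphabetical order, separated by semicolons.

path believe believe; path path believe

Trigram counts meeting the condition (exactly 2 times):
  path believe believe: 2
  path path believe: 2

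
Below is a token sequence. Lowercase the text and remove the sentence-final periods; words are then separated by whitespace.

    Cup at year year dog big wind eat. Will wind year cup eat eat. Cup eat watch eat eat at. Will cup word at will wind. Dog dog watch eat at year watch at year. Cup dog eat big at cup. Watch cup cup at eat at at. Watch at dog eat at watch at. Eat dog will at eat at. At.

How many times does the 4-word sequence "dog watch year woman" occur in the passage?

Scanning the 59 overlapping 4-gram windows for "dog watch year woman":
  (none found)

0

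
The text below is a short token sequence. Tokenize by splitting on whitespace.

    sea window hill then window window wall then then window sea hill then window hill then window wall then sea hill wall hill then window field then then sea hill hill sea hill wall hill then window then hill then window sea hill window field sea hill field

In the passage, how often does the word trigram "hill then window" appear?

Scanning the 46 overlapping trigram windows for "hill then window":
  position 3–5: hill then window
  position 12–14: hill then window
  position 15–17: hill then window
  position 23–25: hill then window
  position 35–37: hill then window
  position 39–41: hill then window

6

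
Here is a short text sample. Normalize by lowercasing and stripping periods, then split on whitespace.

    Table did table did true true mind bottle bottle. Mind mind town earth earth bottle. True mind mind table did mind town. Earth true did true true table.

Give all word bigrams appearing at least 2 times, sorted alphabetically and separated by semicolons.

did true; mind mind; mind town; table did; town earth; true mind; true true

Bigram counts meeting the condition (at least 2 times):
  did true: 2
  mind mind: 2
  mind town: 2
  table did: 3
  town earth: 2
  true mind: 2
  true true: 2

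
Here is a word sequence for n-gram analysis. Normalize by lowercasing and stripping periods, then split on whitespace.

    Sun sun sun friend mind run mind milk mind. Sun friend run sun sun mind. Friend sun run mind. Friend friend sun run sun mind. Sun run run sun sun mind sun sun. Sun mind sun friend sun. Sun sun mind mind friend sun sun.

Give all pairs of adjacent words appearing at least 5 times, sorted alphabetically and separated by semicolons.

Bigram counts meeting the condition (at least 5 times):
  sun mind: 5
  sun sun: 9

sun mind; sun sun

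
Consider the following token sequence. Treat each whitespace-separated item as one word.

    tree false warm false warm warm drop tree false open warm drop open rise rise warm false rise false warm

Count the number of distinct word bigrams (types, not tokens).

14

20 tokens → 19 bigram windows in total.
Repeated bigrams (each contributes count−1 duplicates):
  false warm: 3
  tree false: 2
  warm drop: 2
  warm false: 2
5 duplicate windows → 19 − 5 = 14 distinct.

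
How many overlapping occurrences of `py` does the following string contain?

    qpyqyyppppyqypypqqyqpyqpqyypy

Sliding a length-2 window over the 29 characters (28 positions):
  position 2–3: py
  position 10–11: py
  position 14–15: py
  position 21–22: py
  position 28–29: py

5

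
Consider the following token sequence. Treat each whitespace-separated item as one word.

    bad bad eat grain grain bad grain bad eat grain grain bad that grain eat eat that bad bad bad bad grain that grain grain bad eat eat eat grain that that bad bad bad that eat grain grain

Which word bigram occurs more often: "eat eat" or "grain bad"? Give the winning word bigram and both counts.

"grain bad" (4 vs 3)

"eat eat": 3 occurrences
"grain bad": 4 occurrences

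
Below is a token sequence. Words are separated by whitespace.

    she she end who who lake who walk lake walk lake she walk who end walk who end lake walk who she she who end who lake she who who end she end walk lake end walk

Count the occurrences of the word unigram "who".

Scanning the 37 tokens for "who":
  position 4: who
  position 5: who
  position 7: who
  position 14: who
  position 17: who
  position 21: who
  position 24: who
  position 26: who
  position 29: who
  position 30: who

10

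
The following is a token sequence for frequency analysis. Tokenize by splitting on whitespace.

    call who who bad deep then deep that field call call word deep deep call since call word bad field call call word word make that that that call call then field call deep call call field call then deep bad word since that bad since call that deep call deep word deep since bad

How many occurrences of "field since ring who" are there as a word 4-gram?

Scanning the 52 overlapping 4-gram windows for "field since ring who":
  (none found)

0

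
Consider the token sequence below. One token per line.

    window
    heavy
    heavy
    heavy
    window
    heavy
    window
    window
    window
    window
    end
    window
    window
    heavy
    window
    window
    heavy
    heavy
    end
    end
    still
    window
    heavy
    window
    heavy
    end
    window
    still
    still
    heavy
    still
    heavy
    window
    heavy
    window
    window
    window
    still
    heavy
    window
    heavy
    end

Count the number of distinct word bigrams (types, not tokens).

14

42 tokens → 41 bigram windows in total.
Repeated bigrams (each contributes count−1 duplicates):
  window heavy: 8
  heavy window: 7
  window window: 7
  heavy end: 3
  heavy heavy: 3
  still heavy: 3
  end window: 2
  window still: 2
27 duplicate windows → 41 − 27 = 14 distinct.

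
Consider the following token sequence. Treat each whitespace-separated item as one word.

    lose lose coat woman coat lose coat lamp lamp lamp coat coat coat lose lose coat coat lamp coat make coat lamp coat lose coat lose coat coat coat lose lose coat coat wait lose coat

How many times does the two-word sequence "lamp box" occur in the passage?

0

Scanning the 35 overlapping bigram windows for "lamp box":
  (none found)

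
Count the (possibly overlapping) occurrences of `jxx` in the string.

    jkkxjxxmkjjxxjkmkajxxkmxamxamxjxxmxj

4

Sliding a length-3 window over the 36 characters (34 positions):
  position 5–7: jxx
  position 11–13: jxx
  position 19–21: jxx
  position 31–33: jxx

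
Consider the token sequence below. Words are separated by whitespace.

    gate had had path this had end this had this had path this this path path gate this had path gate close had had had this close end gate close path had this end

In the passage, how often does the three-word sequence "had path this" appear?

2

Scanning the 32 overlapping trigram windows for "had path this":
  position 3–5: had path this
  position 11–13: had path this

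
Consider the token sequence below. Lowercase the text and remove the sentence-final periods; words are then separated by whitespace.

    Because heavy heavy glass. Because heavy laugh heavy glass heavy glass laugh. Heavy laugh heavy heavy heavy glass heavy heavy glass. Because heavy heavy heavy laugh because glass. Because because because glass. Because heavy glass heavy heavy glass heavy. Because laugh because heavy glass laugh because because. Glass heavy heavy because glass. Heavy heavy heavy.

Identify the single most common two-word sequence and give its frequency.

"heavy heavy", 10 times

Bigram frequencies (highest first):
  heavy heavy: 10
  heavy glass: 8
  glass heavy: 6
  because heavy: 5
  glass because: 4
  because glass: 4
  … (7 more, each ≤ 3)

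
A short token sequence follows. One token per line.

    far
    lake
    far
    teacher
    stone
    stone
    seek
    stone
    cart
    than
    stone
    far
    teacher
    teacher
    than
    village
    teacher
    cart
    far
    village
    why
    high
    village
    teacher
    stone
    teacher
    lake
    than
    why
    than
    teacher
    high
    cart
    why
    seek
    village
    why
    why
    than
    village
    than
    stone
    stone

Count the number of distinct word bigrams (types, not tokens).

43 tokens → 42 bigram windows in total.
Repeated bigrams (each contributes count−1 duplicates):
  far teacher: 2
  stone stone: 2
  teacher stone: 2
  than stone: 2
  than village: 2
  village teacher: 2
  village why: 2
  why than: 2
8 duplicate windows → 42 − 8 = 34 distinct.

34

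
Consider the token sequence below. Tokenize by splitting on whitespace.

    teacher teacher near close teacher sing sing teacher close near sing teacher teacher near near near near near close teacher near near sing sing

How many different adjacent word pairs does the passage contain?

24 tokens → 23 bigram windows in total.
Repeated bigrams (each contributes count−1 duplicates):
  near near: 5
  teacher near: 3
  close teacher: 2
  near close: 2
  near sing: 2
  sing sing: 2
  sing teacher: 2
  teacher teacher: 2
12 duplicate windows → 23 − 12 = 11 distinct.

11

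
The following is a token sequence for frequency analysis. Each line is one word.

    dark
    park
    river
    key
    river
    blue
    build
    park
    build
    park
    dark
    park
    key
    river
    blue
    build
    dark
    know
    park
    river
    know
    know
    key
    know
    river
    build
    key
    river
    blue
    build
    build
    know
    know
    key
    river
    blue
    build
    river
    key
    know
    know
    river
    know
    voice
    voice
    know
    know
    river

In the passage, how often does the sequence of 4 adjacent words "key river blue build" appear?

Scanning the 45 overlapping 4-gram windows for "key river blue build":
  position 4–7: key river blue build
  position 13–16: key river blue build
  position 27–30: key river blue build
  position 34–37: key river blue build

4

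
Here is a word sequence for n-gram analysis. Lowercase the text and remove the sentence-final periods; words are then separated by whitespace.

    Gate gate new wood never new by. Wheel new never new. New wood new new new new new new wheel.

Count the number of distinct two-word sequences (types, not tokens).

20 tokens → 19 bigram windows in total.
Repeated bigrams (each contributes count−1 duplicates):
  new new: 6
  never new: 2
  new wood: 2
7 duplicate windows → 19 − 7 = 12 distinct.

12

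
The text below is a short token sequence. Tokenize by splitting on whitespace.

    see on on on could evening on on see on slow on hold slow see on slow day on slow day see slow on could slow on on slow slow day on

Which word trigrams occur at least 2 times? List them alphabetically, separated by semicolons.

on slow day; see on slow; slow day on

Trigram counts meeting the condition (at least 2 times):
  on slow day: 2
  see on slow: 2
  slow day on: 2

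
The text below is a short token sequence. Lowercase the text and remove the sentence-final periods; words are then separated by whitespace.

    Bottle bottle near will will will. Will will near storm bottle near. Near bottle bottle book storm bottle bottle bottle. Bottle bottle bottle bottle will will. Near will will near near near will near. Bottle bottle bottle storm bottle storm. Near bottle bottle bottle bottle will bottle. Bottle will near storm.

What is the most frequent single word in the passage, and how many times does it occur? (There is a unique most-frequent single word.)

"bottle", 22 times

Unigram frequencies (highest first):
  bottle: 22
  will: 12
  near: 11
  storm: 5
  book: 1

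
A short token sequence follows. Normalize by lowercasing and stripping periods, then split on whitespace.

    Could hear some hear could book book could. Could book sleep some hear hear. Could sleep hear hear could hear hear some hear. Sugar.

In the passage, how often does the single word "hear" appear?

Scanning the 24 tokens for "hear":
  position 2: hear
  position 4: hear
  position 13: hear
  position 14: hear
  position 17: hear
  position 18: hear
  position 20: hear
  position 21: hear
  position 23: hear

9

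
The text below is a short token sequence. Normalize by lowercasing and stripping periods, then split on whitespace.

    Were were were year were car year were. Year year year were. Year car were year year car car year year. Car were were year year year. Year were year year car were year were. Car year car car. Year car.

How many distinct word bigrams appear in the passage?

41 tokens → 40 bigram windows in total.
Repeated bigrams (each contributes count−1 duplicates):
  year year: 8
  were year: 7
  year car: 6
  year were: 5
  car year: 4
  car were: 3
  were were: 3
  car car: 2
  … (1 more repeated)
31 duplicate windows → 40 − 31 = 9 distinct.

9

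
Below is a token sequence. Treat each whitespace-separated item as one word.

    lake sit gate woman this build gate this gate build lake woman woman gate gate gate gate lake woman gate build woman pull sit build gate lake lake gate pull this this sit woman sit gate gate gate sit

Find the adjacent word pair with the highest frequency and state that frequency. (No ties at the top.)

Bigram frequencies (highest first):
  gate gate: 5
  sit gate: 2
  build gate: 2
  gate build: 2
  lake woman: 2
  woman gate: 2
  … (22 more, each ≤ 2)

"gate gate", 5 times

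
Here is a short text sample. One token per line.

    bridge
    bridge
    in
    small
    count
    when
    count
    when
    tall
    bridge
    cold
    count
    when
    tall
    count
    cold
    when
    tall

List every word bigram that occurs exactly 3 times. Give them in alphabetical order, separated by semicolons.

Bigram counts meeting the condition (exactly 3 times):
  count when: 3
  when tall: 3

count when; when tall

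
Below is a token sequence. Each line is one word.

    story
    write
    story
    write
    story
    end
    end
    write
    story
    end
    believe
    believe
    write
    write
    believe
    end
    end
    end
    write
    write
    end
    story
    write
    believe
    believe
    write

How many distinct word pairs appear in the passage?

26 tokens → 25 bigram windows in total.
Repeated bigrams (each contributes count−1 duplicates):
  end end: 3
  story write: 3
  write story: 3
  believe believe: 2
  believe write: 2
  end write: 2
  story end: 2
  write believe: 2
  … (1 more repeated)
12 duplicate windows → 25 − 12 = 13 distinct.

13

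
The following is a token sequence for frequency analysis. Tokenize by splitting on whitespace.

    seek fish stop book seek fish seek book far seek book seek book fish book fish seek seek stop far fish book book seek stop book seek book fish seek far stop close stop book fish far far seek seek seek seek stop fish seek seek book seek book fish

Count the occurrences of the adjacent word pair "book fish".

Scanning the 49 overlapping bigram windows for "book fish":
  position 13–14: book fish
  position 15–16: book fish
  position 28–29: book fish
  position 35–36: book fish
  position 49–50: book fish

5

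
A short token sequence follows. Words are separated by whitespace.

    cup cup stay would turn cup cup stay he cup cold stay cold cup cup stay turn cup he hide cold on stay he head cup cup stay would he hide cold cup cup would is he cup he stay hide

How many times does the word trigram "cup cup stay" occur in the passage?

4

Scanning the 39 overlapping trigram windows for "cup cup stay":
  position 1–3: cup cup stay
  position 6–8: cup cup stay
  position 14–16: cup cup stay
  position 26–28: cup cup stay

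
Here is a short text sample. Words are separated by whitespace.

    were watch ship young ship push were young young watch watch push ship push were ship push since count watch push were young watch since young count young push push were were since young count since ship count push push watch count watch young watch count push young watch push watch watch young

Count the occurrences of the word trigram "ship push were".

2

Scanning the 51 overlapping trigram windows for "ship push were":
  position 5–7: ship push were
  position 13–15: ship push were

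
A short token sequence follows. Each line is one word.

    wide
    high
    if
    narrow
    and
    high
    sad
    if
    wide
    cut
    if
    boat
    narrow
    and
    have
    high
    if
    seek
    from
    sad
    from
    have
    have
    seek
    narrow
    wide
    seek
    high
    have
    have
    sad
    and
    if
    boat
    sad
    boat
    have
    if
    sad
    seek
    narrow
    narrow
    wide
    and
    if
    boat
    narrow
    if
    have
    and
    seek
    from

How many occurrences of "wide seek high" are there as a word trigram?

Scanning the 50 overlapping trigram windows for "wide seek high":
  position 26–28: wide seek high

1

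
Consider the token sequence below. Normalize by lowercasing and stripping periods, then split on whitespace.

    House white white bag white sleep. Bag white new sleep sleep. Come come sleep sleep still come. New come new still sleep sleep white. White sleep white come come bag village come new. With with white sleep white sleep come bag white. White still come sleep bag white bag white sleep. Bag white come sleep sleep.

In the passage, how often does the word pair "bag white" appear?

6

Scanning the 55 overlapping bigram windows for "bag white":
  position 4–5: bag white
  position 7–8: bag white
  position 41–42: bag white
  position 47–48: bag white
  position 49–50: bag white
  position 52–53: bag white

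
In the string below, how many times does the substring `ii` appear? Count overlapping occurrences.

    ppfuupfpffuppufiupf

Sliding a length-2 window over the 19 characters (18 positions):
  (no match at any position)

0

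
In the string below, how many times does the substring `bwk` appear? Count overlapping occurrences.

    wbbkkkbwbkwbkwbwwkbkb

Sliding a length-3 window over the 21 characters (19 positions):
  (no match at any position)

0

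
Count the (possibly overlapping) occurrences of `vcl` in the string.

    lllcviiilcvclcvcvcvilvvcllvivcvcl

Sliding a length-3 window over the 33 characters (31 positions):
  position 11–13: vcl
  position 23–25: vcl
  position 31–33: vcl

3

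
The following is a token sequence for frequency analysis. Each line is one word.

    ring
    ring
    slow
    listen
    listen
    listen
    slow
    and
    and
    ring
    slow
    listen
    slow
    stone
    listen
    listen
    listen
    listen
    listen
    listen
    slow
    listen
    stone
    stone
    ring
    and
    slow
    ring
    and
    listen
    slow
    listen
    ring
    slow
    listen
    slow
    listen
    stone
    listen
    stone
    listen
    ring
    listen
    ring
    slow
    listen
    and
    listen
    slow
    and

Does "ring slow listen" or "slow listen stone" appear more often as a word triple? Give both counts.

"ring slow listen" (4 vs 2)

"ring slow listen": 4 occurrences
"slow listen stone": 2 occurrences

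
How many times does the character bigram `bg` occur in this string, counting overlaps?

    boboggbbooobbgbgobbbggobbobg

4

Sliding a length-2 window over the 28 characters (27 positions):
  position 13–14: bg
  position 15–16: bg
  position 20–21: bg
  position 27–28: bg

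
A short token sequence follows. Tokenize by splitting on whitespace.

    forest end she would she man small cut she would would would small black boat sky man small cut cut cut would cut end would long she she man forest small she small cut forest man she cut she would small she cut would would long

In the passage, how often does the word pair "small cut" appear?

Scanning the 45 overlapping bigram windows for "small cut":
  position 7–8: small cut
  position 18–19: small cut
  position 33–34: small cut

3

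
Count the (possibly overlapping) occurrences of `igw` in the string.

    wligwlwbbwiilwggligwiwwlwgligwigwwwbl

4

Sliding a length-3 window over the 37 characters (35 positions):
  position 3–5: igw
  position 18–20: igw
  position 28–30: igw
  position 31–33: igw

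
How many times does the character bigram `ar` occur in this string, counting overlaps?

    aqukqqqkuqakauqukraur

Sliding a length-2 window over the 21 characters (20 positions):
  (no match at any position)

0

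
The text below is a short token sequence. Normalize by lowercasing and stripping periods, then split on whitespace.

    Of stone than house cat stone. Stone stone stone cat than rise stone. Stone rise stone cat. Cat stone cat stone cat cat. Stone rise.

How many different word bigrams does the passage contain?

25 tokens → 24 bigram windows in total.
Repeated bigrams (each contributes count−1 duplicates):
  cat stone: 4
  stone cat: 4
  stone stone: 4
  cat cat: 2
  rise stone: 2
  stone rise: 2
12 duplicate windows → 24 − 12 = 12 distinct.

12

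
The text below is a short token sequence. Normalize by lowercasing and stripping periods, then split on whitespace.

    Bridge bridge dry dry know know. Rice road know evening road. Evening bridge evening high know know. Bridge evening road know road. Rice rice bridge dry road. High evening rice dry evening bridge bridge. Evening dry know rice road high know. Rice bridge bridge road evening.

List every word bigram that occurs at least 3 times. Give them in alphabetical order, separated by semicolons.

bridge bridge; bridge evening; know rice

Bigram counts meeting the condition (at least 3 times):
  bridge bridge: 3
  bridge evening: 3
  know rice: 3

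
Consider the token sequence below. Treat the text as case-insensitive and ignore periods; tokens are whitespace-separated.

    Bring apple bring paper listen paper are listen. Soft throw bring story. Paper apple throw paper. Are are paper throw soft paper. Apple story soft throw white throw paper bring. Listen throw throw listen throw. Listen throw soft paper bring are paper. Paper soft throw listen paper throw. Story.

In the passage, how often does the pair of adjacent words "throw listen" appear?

3

Scanning the 48 overlapping bigram windows for "throw listen":
  position 33–34: throw listen
  position 35–36: throw listen
  position 45–46: throw listen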